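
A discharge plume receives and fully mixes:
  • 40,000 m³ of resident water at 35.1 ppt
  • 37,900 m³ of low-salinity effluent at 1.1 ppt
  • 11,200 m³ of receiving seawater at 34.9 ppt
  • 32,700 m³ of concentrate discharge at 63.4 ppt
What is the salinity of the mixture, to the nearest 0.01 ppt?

32.10 ppt

Weighted by volume,
salt = 40,000×35.1 + 37,900×1.1 + 11,200×34.9 + 32,700×63.4 = 1,404,000 + 41,690 + 390,880 + 2,073,180 = 3,909,750
volume = 40,000 + 37,900 + 11,200 + 32,700 = 121,800 m³
S = 3,909,750 / 121,800 = 32.0998 ppt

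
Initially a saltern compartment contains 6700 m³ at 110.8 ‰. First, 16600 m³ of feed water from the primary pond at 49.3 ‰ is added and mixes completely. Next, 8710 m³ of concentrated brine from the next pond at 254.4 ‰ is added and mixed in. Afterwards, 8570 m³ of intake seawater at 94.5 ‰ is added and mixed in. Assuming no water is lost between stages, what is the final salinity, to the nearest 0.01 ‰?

Mass of salt is conserved:
Initial salt = 6,700×110.8 = 742,360
After stage 1: salt = 742,360 + 16,600×49.3 = 1,560,740; volume = 23,300 m³; S = 66.985 ‰
After stage 2: salt = 1,560,740 + 8,710×254.4 = 3,776,564; volume = 32,010 m³; S = 117.981 ‰
After stage 3: salt = 3,776,564 + 8,570×94.5 = 4,586,429; volume = 40,580 m³
S = 4,586,429 / 40,580 = 113.0219 ‰

113.02 ‰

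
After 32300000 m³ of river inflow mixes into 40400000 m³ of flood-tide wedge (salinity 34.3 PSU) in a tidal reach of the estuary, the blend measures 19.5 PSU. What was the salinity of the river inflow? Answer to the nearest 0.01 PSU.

Salt balance: 40,400,000×34.3 + 32,300,000×S = 72,700,000×19.5
1,385,720,000 + 32,300,000·S = 1,417,650,000
S = (1,417,650,000 − 1,385,720,000) / 32,300,000 = 0.9885 PSU

0.99 PSU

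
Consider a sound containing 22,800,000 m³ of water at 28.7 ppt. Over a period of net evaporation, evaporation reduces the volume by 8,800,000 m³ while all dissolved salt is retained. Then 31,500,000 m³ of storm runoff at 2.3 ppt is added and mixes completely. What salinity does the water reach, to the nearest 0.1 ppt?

After evaporation: salt = 22,800,000×28.7 = 654,360,000; volume = 22,800,000 − 8,800,000 = 14,000,000 m³
After mixing: salt = 654,360,000 + 31,500,000×2.3 = 726,810,000; volume = 14,000,000 + 31,500,000 = 45,500,000 m³
S = 726,810,000 / 45,500,000 = 15.9738 ppt

16.0 ppt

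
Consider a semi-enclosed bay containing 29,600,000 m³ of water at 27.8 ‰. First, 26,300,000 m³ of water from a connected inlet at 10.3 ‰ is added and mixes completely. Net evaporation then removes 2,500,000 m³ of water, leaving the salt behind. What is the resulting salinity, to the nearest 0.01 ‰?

20.48 ‰

After mixing: salt = 29,600,000×27.8 + 26,300,000×10.3 = 1,093,770,000; volume = 55,900,000 m³
After evaporation: salt unchanged = 1,093,770,000; volume = 55,900,000 − 2,500,000 = 53,400,000 m³
S = 1,093,770,000 / 53,400,000 = 20.4826 ‰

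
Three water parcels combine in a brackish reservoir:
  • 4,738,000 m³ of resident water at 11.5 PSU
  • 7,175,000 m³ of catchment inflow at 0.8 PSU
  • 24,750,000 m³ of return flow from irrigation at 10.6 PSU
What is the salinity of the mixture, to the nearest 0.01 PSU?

8.80 PSU

Salt balance:
salt = 4,738,000×11.5 + 7,175,000×0.8 + 24,750,000×10.6 = 54,487,000 + 5,740,000 + 262,350,000 = 322,577,000
volume = 4,738,000 + 7,175,000 + 24,750,000 = 36,663,000 m³
S = 322,577,000 / 36,663,000 = 8.7984 PSU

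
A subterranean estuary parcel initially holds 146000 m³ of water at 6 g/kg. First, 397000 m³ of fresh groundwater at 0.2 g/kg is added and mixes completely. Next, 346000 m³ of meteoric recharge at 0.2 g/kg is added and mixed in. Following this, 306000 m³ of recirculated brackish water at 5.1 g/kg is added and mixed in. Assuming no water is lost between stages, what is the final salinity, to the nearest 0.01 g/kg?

2.16 g/kg

Salt balance:
Initial salt = 146,000×6 = 876,000
After stage 1: salt = 876,000 + 397,000×0.2 = 955,400; volume = 543,000 m³; S = 1.759 g/kg
After stage 2: salt = 955,400 + 346,000×0.2 = 1,024,600; volume = 889,000 m³; S = 1.153 g/kg
After stage 3: salt = 1,024,600 + 306,000×5.1 = 2,585,200; volume = 1,195,000 m³
S = 2,585,200 / 1,195,000 = 2.1633 g/kg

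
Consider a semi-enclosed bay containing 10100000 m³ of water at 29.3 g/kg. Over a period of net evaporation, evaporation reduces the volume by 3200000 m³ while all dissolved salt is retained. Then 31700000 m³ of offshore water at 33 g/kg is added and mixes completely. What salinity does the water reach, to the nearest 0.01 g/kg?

After evaporation: salt = 10,100,000×29.3 = 295,930,000; volume = 10,100,000 − 3,200,000 = 6,900,000 m³
After mixing: salt = 295,930,000 + 31,700,000×33 = 1,342,030,000; volume = 6,900,000 + 31,700,000 = 38,600,000 m³
S = 1,342,030,000 / 38,600,000 = 34.7676 g/kg

34.77 g/kg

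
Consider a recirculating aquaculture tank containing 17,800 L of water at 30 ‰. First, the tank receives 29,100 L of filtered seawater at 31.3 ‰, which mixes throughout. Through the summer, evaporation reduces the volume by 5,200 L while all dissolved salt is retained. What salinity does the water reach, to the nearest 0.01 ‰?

After mixing: salt = 17,800×30 + 29,100×31.3 = 1,444,830; volume = 46,900 L
After evaporation: salt unchanged = 1,444,830; volume = 46,900 − 5,200 = 41,700 L
S = 1,444,830 / 41,700 = 34.6482 ‰

34.65 ‰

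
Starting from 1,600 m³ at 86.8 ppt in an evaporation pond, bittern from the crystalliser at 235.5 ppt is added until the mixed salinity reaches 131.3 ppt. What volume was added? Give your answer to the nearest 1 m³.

Salt balance: 1,600×86.8 + V×235.5 = (1,600+V)×131.3
138,880 + 235.5V = 210,080 + 131.3V
71,200 = 104.2V
V = 683.3 m³

683 m³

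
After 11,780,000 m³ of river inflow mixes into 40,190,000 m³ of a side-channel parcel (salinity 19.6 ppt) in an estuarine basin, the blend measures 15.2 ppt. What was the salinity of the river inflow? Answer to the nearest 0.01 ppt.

Salt balance: 40,190,000×19.6 + 11,780,000×S = 51,970,000×15.2
787,724,000 + 11,780,000·S = 789,944,000
S = (789,944,000 − 787,724,000) / 11,780,000 = 0.1885 ppt

0.19 ppt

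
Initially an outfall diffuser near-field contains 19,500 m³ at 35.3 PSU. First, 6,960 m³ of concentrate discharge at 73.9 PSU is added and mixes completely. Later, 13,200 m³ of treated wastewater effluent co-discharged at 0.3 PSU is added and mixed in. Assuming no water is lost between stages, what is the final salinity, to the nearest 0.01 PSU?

Mass of salt is conserved:
Initial salt = 19,500×35.3 = 688,350
After stage 1: salt = 688,350 + 6,960×73.9 = 1,202,694; volume = 26,460 m³; S = 45.453 PSU
After stage 2: salt = 1,202,694 + 13,200×0.3 = 1,206,654; volume = 39,660 m³
S = 1,206,654 / 39,660 = 30.425 PSU

30.42 PSU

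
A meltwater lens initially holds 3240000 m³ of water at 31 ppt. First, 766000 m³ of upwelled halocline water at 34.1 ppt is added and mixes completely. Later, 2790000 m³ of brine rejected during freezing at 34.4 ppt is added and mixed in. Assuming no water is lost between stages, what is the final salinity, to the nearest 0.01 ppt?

Salt balance:
Initial salt = 3,240,000×31 = 100,440,000
After stage 1: salt = 100,440,000 + 766,000×34.1 = 126,560,600; volume = 4,006,000 m³; S = 31.593 ppt
After stage 2: salt = 126,560,600 + 2,790,000×34.4 = 222,536,600; volume = 6,796,000 m³
S = 222,536,600 / 6,796,000 = 32.7452 ppt

32.75 ppt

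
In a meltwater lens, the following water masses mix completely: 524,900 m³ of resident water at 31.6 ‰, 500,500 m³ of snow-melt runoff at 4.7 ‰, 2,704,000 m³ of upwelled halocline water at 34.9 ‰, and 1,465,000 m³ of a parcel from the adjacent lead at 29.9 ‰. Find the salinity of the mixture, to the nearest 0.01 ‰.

30.25 ‰

Total salt / total volume:
salt = 524,900×31.6 + 500,500×4.7 + 2,704,000×34.9 + 1,465,000×29.9 = 16,586,840 + 2,352,350 + 94,369,600 + 43,803,500 = 157,112,290
volume = 524,900 + 500,500 + 2,704,000 + 1,465,000 = 5,194,400 m³
S = 157,112,290 / 5,194,400 = 30.2465 ‰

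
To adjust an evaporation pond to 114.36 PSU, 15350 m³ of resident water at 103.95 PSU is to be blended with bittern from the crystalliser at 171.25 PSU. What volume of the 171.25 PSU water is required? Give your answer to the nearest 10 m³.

2810 m³

Salt balance: 15,350×103.95 + V×171.25 = (15,350+V)×114.36
1,595,632.5 + 171.25V = 1,755,426 + 114.36V
159,793.5 = 56.89V
V = 2,808.82 m³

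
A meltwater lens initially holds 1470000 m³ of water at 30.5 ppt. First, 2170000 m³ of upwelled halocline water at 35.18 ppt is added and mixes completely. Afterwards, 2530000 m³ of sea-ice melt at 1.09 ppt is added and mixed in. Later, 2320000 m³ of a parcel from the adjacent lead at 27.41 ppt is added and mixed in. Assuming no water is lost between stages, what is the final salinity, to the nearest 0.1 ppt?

Weighted by volume,
Initial salt = 1,470,000×30.5 = 44,835,000
After stage 1: salt = 44,835,000 + 2,170,000×35.18 = 121,175,600; volume = 3,640,000 m³; S = 33.29 ppt
After stage 2: salt = 121,175,600 + 2,530,000×1.09 = 123,933,300; volume = 6,170,000 m³; S = 20.086 ppt
After stage 3: salt = 123,933,300 + 2,320,000×27.41 = 187,524,500; volume = 8,490,000 m³
S = 187,524,500 / 8,490,000 = 22.0877 ppt

22.1 ppt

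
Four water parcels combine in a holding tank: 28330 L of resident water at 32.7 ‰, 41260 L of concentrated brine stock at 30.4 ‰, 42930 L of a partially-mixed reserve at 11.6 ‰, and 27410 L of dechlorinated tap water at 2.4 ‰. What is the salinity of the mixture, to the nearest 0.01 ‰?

Salt balance:
salt = 28,330×32.7 + 41,260×30.4 + 42,930×11.6 + 27,410×2.4 = 926,391 + 1,254,304 + 497,988 + 65,784 = 2,744,467
volume = 28,330 + 41,260 + 42,930 + 27,410 = 139,930 L
S = 2,744,467 / 139,930 = 19.6131 ‰

19.61 ‰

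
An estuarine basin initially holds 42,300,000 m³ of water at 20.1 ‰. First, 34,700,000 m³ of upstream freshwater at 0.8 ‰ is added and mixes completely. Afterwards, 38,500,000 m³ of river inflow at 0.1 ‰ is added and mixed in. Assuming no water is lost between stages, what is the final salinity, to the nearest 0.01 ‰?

Conserving salt mass:
Initial salt = 42,300,000×20.1 = 850,230,000
After stage 1: salt = 850,230,000 + 34,700,000×0.8 = 877,990,000; volume = 77,000,000 m³; S = 11.402 ‰
After stage 2: salt = 877,990,000 + 38,500,000×0.1 = 881,840,000; volume = 115,500,000 m³
S = 881,840,000 / 115,500,000 = 7.635 ‰

7.63 ‰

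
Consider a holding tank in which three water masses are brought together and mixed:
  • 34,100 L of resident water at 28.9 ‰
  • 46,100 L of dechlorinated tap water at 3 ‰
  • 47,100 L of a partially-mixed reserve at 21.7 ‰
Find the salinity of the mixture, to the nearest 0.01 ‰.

Conserving salt mass:
salt = 34,100×28.9 + 46,100×3 + 47,100×21.7 = 985,490 + 138,300 + 1,022,070 = 2,145,860
volume = 34,100 + 46,100 + 47,100 = 127,300 L
S = 2,145,860 / 127,300 = 16.8567 ‰

16.86 ‰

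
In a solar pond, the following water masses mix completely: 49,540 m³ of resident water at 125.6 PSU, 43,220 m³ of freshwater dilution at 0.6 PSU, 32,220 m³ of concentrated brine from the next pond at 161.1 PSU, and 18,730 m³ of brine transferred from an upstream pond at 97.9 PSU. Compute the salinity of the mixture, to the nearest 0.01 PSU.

By conservation of dissolved salt,
salt = 49,540×125.6 + 43,220×0.6 + 32,220×161.1 + 18,730×97.9 = 6,222,224 + 25,932 + 5,190,642 + 1,833,667 = 13,272,465
volume = 49,540 + 43,220 + 32,220 + 18,730 = 143,710 m³
S = 13,272,465 / 143,710 = 92.3559 PSU

92.36 PSU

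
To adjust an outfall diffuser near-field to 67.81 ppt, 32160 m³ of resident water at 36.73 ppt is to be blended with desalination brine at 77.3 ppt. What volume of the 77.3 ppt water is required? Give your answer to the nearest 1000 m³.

105000 m³

Salt balance: 32,160×36.73 + V×77.3 = (32,160+V)×67.81
1,181,236.8 + 77.3V = 2,180,769.6 + 67.81V
999,532.8 = 9.49V
V = 105,324.85 m³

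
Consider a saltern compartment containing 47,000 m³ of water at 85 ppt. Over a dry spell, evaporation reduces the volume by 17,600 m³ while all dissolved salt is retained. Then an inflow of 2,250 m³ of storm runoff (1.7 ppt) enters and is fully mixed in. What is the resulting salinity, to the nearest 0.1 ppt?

126.3 ppt

After evaporation: salt = 47,000×85 = 3,995,000; volume = 47,000 − 17,600 = 29,400 m³
After mixing: salt = 3,995,000 + 2,250×1.7 = 3,998,825; volume = 29,400 + 2,250 = 31,650 m³
S = 3,998,825 / 31,650 = 126.3452 ppt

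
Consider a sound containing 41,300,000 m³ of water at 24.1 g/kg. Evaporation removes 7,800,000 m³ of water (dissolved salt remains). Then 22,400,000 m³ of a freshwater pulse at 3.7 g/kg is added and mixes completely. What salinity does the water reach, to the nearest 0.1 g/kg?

19.3 g/kg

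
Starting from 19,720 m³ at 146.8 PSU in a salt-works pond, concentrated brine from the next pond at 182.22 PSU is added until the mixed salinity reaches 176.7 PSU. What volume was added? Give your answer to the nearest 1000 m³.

Salt balance: 19,720×146.8 + V×182.22 = (19,720+V)×176.7
2,894,896 + 182.22V = 3,484,524 + 176.7V
589,628 = 5.52V
V = 106,816.67 m³

107000 m³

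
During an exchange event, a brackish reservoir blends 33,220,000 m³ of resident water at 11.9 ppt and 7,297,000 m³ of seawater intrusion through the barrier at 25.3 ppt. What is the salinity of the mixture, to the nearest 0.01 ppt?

By conservation of dissolved salt,
salt = 33,220,000×11.9 + 7,297,000×25.3 = 395,318,000 + 184,614,100 = 579,932,100
volume = 33,220,000 + 7,297,000 = 40,517,000 m³
S = 579,932,100 / 40,517,000 = 14.3133 ppt

14.31 ppt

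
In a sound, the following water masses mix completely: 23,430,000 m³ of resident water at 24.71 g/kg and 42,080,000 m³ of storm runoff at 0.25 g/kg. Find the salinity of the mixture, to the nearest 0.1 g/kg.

9.0 g/kg

By conservation of dissolved salt,
salt = 23,430,000×24.71 + 42,080,000×0.25 = 578,955,300 + 10,520,000 = 589,475,300
volume = 23,430,000 + 42,080,000 = 65,510,000 m³
S = 589,475,300 / 65,510,000 = 8.998 g/kg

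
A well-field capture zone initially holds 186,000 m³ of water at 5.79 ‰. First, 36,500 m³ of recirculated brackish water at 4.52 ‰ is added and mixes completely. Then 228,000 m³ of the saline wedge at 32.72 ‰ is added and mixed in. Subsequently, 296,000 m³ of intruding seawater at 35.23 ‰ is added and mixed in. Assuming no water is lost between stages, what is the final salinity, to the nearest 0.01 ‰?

Weighted by volume,
Initial salt = 186,000×5.79 = 1,076,940
After stage 1: salt = 1,076,940 + 36,500×4.52 = 1,241,920; volume = 222,500 m³; S = 5.582 ‰
After stage 2: salt = 1,241,920 + 228,000×32.72 = 8,702,080; volume = 450,500 m³; S = 19.316 ‰
After stage 3: salt = 8,702,080 + 296,000×35.23 = 19,130,160; volume = 746,500 m³
S = 19,130,160 / 746,500 = 25.6265 ‰

25.63 ‰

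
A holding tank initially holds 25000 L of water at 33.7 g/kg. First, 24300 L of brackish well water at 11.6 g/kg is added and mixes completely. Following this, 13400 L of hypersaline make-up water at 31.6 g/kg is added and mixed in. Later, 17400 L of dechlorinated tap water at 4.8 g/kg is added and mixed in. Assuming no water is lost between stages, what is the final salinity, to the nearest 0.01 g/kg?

20.37 g/kg

Mass of salt is conserved:
Initial salt = 25,000×33.7 = 842,500
After stage 1: salt = 842,500 + 24,300×11.6 = 1,124,380; volume = 49,300 L; S = 22.807 g/kg
After stage 2: salt = 1,124,380 + 13,400×31.6 = 1,547,820; volume = 62,700 L; S = 24.686 g/kg
After stage 3: salt = 1,547,820 + 17,400×4.8 = 1,631,340; volume = 80,100 L
S = 1,631,340 / 80,100 = 20.3663 g/kg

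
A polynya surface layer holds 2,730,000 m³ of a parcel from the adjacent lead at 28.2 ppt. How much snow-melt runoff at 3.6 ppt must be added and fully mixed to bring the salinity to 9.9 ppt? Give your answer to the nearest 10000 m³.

7930000 m³

Salt balance: 2,730,000×28.2 + V×3.6 = (2,730,000+V)×9.9
76,986,000 + 3.6V = 27,027,000 + 9.9V
49,959,000 = 6.3V
V = 7,930,000 m³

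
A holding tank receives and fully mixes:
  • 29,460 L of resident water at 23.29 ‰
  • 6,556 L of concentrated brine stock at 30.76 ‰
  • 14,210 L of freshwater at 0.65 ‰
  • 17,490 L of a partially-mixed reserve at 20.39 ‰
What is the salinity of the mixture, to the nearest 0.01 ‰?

18.51 ‰

Total salt / total volume:
salt = 29,460×23.29 + 6,556×30.76 + 14,210×0.65 + 17,490×20.39 = 686,123.4 + 201,662.56 + 9,236.5 + 356,621.1 = 1,253,643.56
volume = 29,460 + 6,556 + 14,210 + 17,490 = 67,716 L
S = 1,253,643.56 / 67,716 = 18.5133 ‰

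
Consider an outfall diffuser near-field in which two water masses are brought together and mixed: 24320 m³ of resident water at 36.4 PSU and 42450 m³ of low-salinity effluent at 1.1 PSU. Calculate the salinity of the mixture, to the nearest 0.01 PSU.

13.96 PSU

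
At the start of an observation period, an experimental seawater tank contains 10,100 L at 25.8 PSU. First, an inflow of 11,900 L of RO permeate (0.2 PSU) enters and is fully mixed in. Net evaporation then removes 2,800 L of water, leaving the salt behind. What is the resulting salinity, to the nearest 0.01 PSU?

After mixing: salt = 10,100×25.8 + 11,900×0.2 = 262,960; volume = 22,000 L
After evaporation: salt unchanged = 262,960; volume = 22,000 − 2,800 = 19,200 L
S = 262,960 / 19,200 = 13.6958 PSU

13.70 PSU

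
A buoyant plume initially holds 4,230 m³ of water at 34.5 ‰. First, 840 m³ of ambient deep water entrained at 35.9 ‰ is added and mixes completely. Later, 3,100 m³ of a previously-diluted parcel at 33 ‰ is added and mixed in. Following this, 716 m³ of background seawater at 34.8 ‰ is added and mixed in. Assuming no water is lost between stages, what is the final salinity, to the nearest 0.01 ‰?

Total salt / total volume:
Initial salt = 4,230×34.5 = 145,935
After stage 1: salt = 145,935 + 840×35.9 = 176,091; volume = 5,070 m³; S = 34.732 ‰
After stage 2: salt = 176,091 + 3,100×33 = 278,391; volume = 8,170 m³; S = 34.075 ‰
After stage 3: salt = 278,391 + 716×34.8 = 303,307.8; volume = 8,886 m³
S = 303,307.8 / 8,886 = 34.1332 ‰

34.13 ‰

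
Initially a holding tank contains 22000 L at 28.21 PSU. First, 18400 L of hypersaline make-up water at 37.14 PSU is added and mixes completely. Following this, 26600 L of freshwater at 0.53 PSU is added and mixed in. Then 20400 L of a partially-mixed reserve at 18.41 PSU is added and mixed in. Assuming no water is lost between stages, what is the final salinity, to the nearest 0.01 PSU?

19.38 PSU

Total salt / total volume:
Initial salt = 22,000×28.21 = 620,620
After stage 1: salt = 620,620 + 18,400×37.14 = 1,303,996; volume = 40,400 L; S = 32.277 PSU
After stage 2: salt = 1,303,996 + 26,600×0.53 = 1,318,094; volume = 67,000 L; S = 19.673 PSU
After stage 3: salt = 1,318,094 + 20,400×18.41 = 1,693,658; volume = 87,400 L
S = 1,693,658 / 87,400 = 19.3782 PSU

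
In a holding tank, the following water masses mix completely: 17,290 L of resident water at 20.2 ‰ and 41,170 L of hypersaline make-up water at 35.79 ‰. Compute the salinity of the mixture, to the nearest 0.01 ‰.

31.18 ‰

Conserving salt mass:
salt = 17,290×20.2 + 41,170×35.79 = 349,258 + 1,473,474.3 = 1,822,732.3
volume = 17,290 + 41,170 = 58,460 L
S = 1,822,732.3 / 58,460 = 31.1791 ‰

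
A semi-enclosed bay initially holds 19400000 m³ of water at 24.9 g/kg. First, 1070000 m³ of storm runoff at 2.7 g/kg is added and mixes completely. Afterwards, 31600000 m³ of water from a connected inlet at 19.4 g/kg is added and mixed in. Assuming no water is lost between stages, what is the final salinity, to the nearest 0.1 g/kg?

Total salt / total volume:
Initial salt = 19,400,000×24.9 = 483,060,000
After stage 1: salt = 483,060,000 + 1,070,000×2.7 = 485,949,000; volume = 20,470,000 m³; S = 23.74 g/kg
After stage 2: salt = 485,949,000 + 31,600,000×19.4 = 1,098,989,000; volume = 52,070,000 m³
S = 1,098,989,000 / 52,070,000 = 21.106 g/kg

21.1 g/kg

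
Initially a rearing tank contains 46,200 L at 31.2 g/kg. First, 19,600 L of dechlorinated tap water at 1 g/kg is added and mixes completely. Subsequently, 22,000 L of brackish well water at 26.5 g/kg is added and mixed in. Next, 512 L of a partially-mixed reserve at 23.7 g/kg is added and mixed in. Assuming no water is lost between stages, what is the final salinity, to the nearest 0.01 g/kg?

23.28 g/kg

Mass of salt is conserved:
Initial salt = 46,200×31.2 = 1,441,440
After stage 1: salt = 1,441,440 + 19,600×1 = 1,461,040; volume = 65,800 L; S = 22.204 g/kg
After stage 2: salt = 1,461,040 + 22,000×26.5 = 2,044,040; volume = 87,800 L; S = 23.281 g/kg
After stage 3: salt = 2,044,040 + 512×23.7 = 2,056,174.4; volume = 88,312 L
S = 2,056,174.4 / 88,312 = 23.2831 g/kg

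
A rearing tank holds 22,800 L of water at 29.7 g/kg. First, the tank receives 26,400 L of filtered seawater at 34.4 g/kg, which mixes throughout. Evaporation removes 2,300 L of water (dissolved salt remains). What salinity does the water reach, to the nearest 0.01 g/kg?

After mixing: salt = 22,800×29.7 + 26,400×34.4 = 1,585,320; volume = 49,200 L
After evaporation: salt unchanged = 1,585,320; volume = 49,200 − 2,300 = 46,900 L
S = 1,585,320 / 46,900 = 33.8021 g/kg

33.80 g/kg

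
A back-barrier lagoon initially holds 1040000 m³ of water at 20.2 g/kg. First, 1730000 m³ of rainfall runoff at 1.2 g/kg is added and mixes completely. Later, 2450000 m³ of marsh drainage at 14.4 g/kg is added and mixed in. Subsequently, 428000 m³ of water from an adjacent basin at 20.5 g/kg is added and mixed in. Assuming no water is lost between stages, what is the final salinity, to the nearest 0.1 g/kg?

11.9 g/kg

Weighted by volume,
Initial salt = 1,040,000×20.2 = 21,008,000
After stage 1: salt = 21,008,000 + 1,730,000×1.2 = 23,084,000; volume = 2,770,000 m³; S = 8.334 g/kg
After stage 2: salt = 23,084,000 + 2,450,000×14.4 = 58,364,000; volume = 5,220,000 m³; S = 11.181 g/kg
After stage 3: salt = 58,364,000 + 428,000×20.5 = 67,138,000; volume = 5,648,000 m³
S = 67,138,000 / 5,648,000 = 11.887 g/kg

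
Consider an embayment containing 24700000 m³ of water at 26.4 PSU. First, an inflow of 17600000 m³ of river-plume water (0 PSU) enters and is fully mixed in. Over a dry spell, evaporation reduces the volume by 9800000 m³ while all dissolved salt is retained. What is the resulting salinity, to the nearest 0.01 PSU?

20.06 PSU

After mixing: salt = 24,700,000×26.4 + 17,600,000×0 = 652,080,000; volume = 42,300,000 m³
After evaporation: salt unchanged = 652,080,000; volume = 42,300,000 − 9,800,000 = 32,500,000 m³
S = 652,080,000 / 32,500,000 = 20.064 PSU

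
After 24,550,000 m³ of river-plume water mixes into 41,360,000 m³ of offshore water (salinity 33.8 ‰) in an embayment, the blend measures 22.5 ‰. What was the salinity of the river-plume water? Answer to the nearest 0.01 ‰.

Salt balance: 41,360,000×33.8 + 24,550,000×S = 65,910,000×22.5
1,397,968,000 + 24,550,000·S = 1,482,975,000
S = (1,482,975,000 − 1,397,968,000) / 24,550,000 = 3.4626 ‰

3.46 ‰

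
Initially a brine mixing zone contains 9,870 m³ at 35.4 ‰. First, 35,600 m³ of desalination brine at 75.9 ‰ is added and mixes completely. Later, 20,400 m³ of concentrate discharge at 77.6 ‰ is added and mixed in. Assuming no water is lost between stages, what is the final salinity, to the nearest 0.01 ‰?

Conserving salt mass:
Initial salt = 9,870×35.4 = 349,398
After stage 1: salt = 349,398 + 35,600×75.9 = 3,051,438; volume = 45,470 m³; S = 67.109 ‰
After stage 2: salt = 3,051,438 + 20,400×77.6 = 4,634,478; volume = 65,870 m³
S = 4,634,478 / 65,870 = 70.3579 ‰

70.36 ‰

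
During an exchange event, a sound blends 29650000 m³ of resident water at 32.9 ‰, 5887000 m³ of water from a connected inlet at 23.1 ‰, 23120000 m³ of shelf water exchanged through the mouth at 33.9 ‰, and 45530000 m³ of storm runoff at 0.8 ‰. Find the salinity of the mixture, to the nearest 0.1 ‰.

18.5 ‰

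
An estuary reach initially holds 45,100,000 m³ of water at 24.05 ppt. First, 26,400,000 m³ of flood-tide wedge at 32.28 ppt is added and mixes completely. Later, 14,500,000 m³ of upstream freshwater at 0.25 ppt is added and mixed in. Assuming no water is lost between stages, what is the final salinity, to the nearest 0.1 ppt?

22.6 ppt

Weighted by volume,
Initial salt = 45,100,000×24.05 = 1,084,655,000
After stage 1: salt = 1,084,655,000 + 26,400,000×32.28 = 1,936,847,000; volume = 71,500,000 m³; S = 27.089 ppt
After stage 2: salt = 1,936,847,000 + 14,500,000×0.25 = 1,940,472,000; volume = 86,000,000 m³
S = 1,940,472,000 / 86,000,000 = 22.5636 ppt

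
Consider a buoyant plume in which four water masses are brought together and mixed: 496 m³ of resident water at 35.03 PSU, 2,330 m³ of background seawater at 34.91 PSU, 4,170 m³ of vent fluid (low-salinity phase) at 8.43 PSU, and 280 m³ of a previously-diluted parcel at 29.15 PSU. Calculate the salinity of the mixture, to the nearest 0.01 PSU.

19.52 PSU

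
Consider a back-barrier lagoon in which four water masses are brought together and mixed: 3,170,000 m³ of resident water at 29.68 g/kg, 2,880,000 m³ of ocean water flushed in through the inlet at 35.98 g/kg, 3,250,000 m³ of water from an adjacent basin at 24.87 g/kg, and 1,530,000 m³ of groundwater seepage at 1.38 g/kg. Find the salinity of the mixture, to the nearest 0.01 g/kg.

Weighted by volume,
salt = 3,170,000×29.68 + 2,880,000×35.98 + 3,250,000×24.87 + 1,530,000×1.38 = 94,085,600 + 103,622,400 + 80,827,500 + 2,111,400 = 280,646,900
volume = 3,170,000 + 2,880,000 + 3,250,000 + 1,530,000 = 10,830,000 m³
S = 280,646,900 / 10,830,000 = 25.9138 g/kg

25.91 g/kg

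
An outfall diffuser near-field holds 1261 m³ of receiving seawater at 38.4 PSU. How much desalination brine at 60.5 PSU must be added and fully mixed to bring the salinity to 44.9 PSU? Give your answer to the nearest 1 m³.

525 m³

Salt balance: 1,261×38.4 + V×60.5 = (1,261+V)×44.9
48,422.4 + 60.5V = 56,618.9 + 44.9V
8,196.5 = 15.6V
V = 525.42 m³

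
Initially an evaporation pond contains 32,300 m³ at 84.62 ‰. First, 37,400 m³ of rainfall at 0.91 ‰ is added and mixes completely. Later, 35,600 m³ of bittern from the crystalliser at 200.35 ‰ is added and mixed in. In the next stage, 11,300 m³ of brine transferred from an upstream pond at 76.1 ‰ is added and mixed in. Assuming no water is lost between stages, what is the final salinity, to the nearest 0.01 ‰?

By conservation of dissolved salt,
Initial salt = 32,300×84.62 = 2,733,226
After stage 1: salt = 2,733,226 + 37,400×0.91 = 2,767,260; volume = 69,700 m³; S = 39.702 ‰
After stage 2: salt = 2,767,260 + 35,600×200.35 = 9,899,720; volume = 105,300 m³; S = 94.014 ‰
After stage 3: salt = 9,899,720 + 11,300×76.1 = 10,759,650; volume = 116,600 m³
S = 10,759,650 / 116,600 = 92.2783 ‰

92.28 ‰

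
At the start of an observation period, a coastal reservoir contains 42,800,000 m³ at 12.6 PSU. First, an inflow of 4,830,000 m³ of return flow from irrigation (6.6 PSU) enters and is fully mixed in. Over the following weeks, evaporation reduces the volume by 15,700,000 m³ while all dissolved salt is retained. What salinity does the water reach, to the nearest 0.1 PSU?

After mixing: salt = 42,800,000×12.6 + 4,830,000×6.6 = 571,158,000; volume = 47,630,000 m³
After evaporation: salt unchanged = 571,158,000; volume = 47,630,000 − 15,700,000 = 31,930,000 m³
S = 571,158,000 / 31,930,000 = 17.8878 PSU

17.9 PSU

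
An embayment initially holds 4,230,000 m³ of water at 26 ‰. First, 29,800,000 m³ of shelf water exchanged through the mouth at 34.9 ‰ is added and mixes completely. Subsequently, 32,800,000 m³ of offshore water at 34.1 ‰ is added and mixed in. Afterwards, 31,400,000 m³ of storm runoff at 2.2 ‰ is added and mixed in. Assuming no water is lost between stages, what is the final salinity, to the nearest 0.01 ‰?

Salt balance:
Initial salt = 4,230,000×26 = 109,980,000
After stage 1: salt = 109,980,000 + 29,800,000×34.9 = 1,150,000,000; volume = 34,030,000 m³; S = 33.794 ‰
After stage 2: salt = 1,150,000,000 + 32,800,000×34.1 = 2,268,480,000; volume = 66,830,000 m³; S = 33.944 ‰
After stage 3: salt = 2,268,480,000 + 31,400,000×2.2 = 2,337,560,000; volume = 98,230,000 m³
S = 2,337,560,000 / 98,230,000 = 23.7968 ‰

23.80 ‰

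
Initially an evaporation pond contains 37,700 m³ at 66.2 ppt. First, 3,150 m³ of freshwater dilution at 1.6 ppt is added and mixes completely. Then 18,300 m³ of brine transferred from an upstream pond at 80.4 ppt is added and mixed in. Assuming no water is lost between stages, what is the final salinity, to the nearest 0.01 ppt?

Total salt / total volume:
Initial salt = 37,700×66.2 = 2,495,740
After stage 1: salt = 2,495,740 + 3,150×1.6 = 2,500,780; volume = 40,850 m³; S = 61.219 ppt
After stage 2: salt = 2,500,780 + 18,300×80.4 = 3,972,100; volume = 59,150 m³
S = 3,972,100 / 59,150 = 67.153 ppt

67.15 ppt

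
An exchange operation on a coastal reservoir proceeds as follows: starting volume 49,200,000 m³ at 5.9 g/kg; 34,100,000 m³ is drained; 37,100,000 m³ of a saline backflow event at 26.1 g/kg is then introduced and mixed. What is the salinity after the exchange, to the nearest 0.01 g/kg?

20.26 g/kg

Remaining after removal: 15,100,000 m³ at 5.9 g/kg (salt = 89,090,000)
After addition: salt = 89,090,000 + 37,100,000×26.1 = 1,057,400,000; volume = 52,200,000 m³
S = 1,057,400,000 / 52,200,000 = 20.2567 g/kg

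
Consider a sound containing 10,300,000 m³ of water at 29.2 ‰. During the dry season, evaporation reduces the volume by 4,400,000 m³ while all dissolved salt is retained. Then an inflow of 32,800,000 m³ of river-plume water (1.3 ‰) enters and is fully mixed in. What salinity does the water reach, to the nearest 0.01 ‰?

After evaporation: salt = 10,300,000×29.2 = 300,760,000; volume = 10,300,000 − 4,400,000 = 5,900,000 m³
After mixing: salt = 300,760,000 + 32,800,000×1.3 = 343,400,000; volume = 5,900,000 + 32,800,000 = 38,700,000 m³
S = 343,400,000 / 38,700,000 = 8.8734 ‰

8.87 ‰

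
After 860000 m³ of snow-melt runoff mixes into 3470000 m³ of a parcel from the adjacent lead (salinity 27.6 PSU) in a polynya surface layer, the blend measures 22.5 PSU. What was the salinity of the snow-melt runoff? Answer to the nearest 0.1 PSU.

Salt balance: 3,470,000×27.6 + 860,000×S = 4,330,000×22.5
95,772,000 + 860,000·S = 97,425,000
S = (97,425,000 − 95,772,000) / 860,000 = 1.9221 PSU

1.9 PSU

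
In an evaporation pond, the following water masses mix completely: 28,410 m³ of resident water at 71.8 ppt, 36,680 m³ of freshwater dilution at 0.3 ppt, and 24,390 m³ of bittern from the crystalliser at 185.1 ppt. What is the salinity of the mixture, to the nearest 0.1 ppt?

Mass of salt is conserved:
salt = 28,410×71.8 + 36,680×0.3 + 24,390×185.1 = 2,039,838 + 11,004 + 4,514,589 = 6,565,431
volume = 28,410 + 36,680 + 24,390 = 89,480 m³
S = 6,565,431 / 89,480 = 73.373 ppt

73.4 ppt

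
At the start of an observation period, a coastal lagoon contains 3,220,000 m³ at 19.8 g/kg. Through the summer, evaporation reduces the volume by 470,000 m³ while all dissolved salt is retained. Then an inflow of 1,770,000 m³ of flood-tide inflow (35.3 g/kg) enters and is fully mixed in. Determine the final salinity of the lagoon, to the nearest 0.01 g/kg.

After evaporation: salt = 3,220,000×19.8 = 63,756,000; volume = 3,220,000 − 470,000 = 2,750,000 m³
After mixing: salt = 63,756,000 + 1,770,000×35.3 = 126,237,000; volume = 2,750,000 + 1,770,000 = 4,520,000 m³
S = 126,237,000 / 4,520,000 = 27.9285 g/kg

27.93 g/kg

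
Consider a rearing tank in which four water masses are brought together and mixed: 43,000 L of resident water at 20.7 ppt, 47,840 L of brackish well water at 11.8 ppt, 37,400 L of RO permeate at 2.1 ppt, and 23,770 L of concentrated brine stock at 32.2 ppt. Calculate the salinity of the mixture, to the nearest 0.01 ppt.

Weighted by volume,
salt = 43,000×20.7 + 47,840×11.8 + 37,400×2.1 + 23,770×32.2 = 890,100 + 564,512 + 78,540 + 765,394 = 2,298,546
volume = 43,000 + 47,840 + 37,400 + 23,770 = 152,010 L
S = 2,298,546 / 152,010 = 15.121 ppt

15.12 ppt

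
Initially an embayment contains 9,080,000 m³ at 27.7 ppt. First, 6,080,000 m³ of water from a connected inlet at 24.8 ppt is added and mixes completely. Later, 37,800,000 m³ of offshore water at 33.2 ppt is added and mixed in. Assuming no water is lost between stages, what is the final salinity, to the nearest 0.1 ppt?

Conserving salt mass:
Initial salt = 9,080,000×27.7 = 251,516,000
After stage 1: salt = 251,516,000 + 6,080,000×24.8 = 402,300,000; volume = 15,160,000 m³; S = 26.537 ppt
After stage 2: salt = 402,300,000 + 37,800,000×33.2 = 1,657,260,000; volume = 52,960,000 m³
S = 1,657,260,000 / 52,960,000 = 31.2927 ppt

31.3 ppt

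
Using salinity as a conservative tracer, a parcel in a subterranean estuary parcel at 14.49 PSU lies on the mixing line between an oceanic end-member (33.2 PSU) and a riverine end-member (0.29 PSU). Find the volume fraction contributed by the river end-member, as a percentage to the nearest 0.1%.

Let f be the freshwater fraction. Salt balance per unit volume:
f×0.29 + (1−f)×33.2 = 14.49
f = (33.2 − 14.49) / (33.2 − 0.29) = 18.71/32.91 = 0.5685

56.9%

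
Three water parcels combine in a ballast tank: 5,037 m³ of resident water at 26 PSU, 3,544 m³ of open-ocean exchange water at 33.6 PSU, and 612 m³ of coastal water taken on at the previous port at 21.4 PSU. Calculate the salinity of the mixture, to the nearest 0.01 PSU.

28.62 PSU

Conserving salt mass:
salt = 5,037×26 + 3,544×33.6 + 612×21.4 = 130,962 + 119,078.4 + 13,096.8 = 263,137.2
volume = 5,037 + 3,544 + 612 = 9,193 m³
S = 263,137.2 / 9,193 = 28.6236 PSU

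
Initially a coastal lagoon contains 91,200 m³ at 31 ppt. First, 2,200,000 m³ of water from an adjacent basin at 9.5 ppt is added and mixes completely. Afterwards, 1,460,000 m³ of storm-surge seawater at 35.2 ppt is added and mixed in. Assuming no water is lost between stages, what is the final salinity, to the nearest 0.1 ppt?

Mass of salt is conserved:
Initial salt = 91,200×31 = 2,827,200
After stage 1: salt = 2,827,200 + 2,200,000×9.5 = 23,727,200; volume = 2,291,200 m³; S = 10.356 ppt
After stage 2: salt = 23,727,200 + 1,460,000×35.2 = 75,119,200; volume = 3,751,200 m³
S = 75,119,200 / 3,751,200 = 20.0254 ppt

20.0 ppt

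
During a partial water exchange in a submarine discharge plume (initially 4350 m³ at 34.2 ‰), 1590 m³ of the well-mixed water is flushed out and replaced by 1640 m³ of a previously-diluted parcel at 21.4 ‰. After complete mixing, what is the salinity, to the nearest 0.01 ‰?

29.43 ‰

Remaining after removal: 2,760 m³ at 34.2 ‰ (salt = 94,392)
After addition: salt = 94,392 + 1,640×21.4 = 129,488; volume = 4,400 m³
S = 129,488 / 4,400 = 29.4291 ‰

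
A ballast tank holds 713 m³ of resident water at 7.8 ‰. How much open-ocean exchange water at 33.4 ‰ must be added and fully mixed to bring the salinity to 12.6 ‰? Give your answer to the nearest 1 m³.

Salt balance: 713×7.8 + V×33.4 = (713+V)×12.6
5,561.4 + 33.4V = 8,983.8 + 12.6V
3,422.4 = 20.8V
V = 164.54 m³

165 m³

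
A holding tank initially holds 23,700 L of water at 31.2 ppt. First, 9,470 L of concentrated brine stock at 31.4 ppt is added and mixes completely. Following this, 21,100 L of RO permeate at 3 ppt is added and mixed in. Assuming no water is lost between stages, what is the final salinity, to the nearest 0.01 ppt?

20.27 ppt

Mass of salt is conserved:
Initial salt = 23,700×31.2 = 739,440
After stage 1: salt = 739,440 + 9,470×31.4 = 1,036,798; volume = 33,170 L; S = 31.257 ppt
After stage 2: salt = 1,036,798 + 21,100×3 = 1,100,098; volume = 54,270 L
S = 1,100,098 / 54,270 = 20.2708 ppt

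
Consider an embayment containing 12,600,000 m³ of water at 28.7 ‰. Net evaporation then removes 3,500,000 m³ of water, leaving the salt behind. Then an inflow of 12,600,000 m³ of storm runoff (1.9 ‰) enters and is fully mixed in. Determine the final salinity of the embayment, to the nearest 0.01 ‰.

17.77 ‰

After evaporation: salt = 12,600,000×28.7 = 361,620,000; volume = 12,600,000 − 3,500,000 = 9,100,000 m³
After mixing: salt = 361,620,000 + 12,600,000×1.9 = 385,560,000; volume = 9,100,000 + 12,600,000 = 21,700,000 m³
S = 385,560,000 / 21,700,000 = 17.7677 ‰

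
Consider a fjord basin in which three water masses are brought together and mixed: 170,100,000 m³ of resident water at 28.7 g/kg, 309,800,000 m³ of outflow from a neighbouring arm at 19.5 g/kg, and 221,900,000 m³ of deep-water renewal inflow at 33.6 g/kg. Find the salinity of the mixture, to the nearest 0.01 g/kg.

Salt balance:
salt = 170,100,000×28.7 + 309,800,000×19.5 + 221,900,000×33.6 = 4,881,870,000 + 6,041,100,000 + 7,455,840,000 = 18,378,810,000
volume = 170,100,000 + 309,800,000 + 221,900,000 = 701,800,000 m³
S = 18,378,810,000 / 701,800,000 = 26.1881 g/kg

26.19 g/kg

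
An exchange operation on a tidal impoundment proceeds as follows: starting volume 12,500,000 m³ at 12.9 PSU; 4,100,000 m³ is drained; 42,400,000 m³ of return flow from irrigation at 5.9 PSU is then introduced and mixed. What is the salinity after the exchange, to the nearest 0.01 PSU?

Remaining after removal: 8,400,000 m³ at 12.9 PSU (salt = 108,360,000)
After addition: salt = 108,360,000 + 42,400,000×5.9 = 358,520,000; volume = 50,800,000 m³
S = 358,520,000 / 50,800,000 = 7.0575 PSU

7.06 PSU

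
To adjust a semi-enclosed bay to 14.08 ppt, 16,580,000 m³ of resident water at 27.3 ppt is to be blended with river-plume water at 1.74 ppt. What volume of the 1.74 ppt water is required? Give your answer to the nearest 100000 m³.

Salt balance: 16,580,000×27.3 + V×1.74 = (16,580,000+V)×14.08
452,634,000 + 1.74V = 233,446,400 + 14.08V
219,187,600 = 12.34V
V = 17,762,366.29 m³

17800000 m³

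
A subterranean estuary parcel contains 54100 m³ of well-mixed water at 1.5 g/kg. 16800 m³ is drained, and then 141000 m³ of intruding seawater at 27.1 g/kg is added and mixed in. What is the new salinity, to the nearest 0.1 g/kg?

21.7 g/kg

Remaining after removal: 37,300 m³ at 1.5 g/kg (salt = 55,950)
After addition: salt = 55,950 + 141,000×27.1 = 3,877,050; volume = 178,300 m³
S = 3,877,050 / 178,300 = 21.7445 g/kg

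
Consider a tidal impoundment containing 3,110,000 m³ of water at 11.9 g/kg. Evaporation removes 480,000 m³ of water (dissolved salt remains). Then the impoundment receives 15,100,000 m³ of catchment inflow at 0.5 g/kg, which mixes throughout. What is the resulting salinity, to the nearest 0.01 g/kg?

2.51 g/kg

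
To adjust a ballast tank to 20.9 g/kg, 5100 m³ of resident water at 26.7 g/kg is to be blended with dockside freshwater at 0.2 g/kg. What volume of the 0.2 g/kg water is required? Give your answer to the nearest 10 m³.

Salt balance: 5,100×26.7 + V×0.2 = (5,100+V)×20.9
136,170 + 0.2V = 106,590 + 20.9V
29,580 = 20.7V
V = 1,428.99 m³

1430 m³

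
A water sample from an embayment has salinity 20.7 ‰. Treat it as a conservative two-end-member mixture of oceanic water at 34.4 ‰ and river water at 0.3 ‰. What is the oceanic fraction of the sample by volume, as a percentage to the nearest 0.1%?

59.8%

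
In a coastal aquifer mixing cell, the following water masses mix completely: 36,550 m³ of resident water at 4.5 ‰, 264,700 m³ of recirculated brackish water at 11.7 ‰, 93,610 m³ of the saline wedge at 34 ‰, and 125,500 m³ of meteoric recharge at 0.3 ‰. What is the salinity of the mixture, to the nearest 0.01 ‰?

12.46 ‰

By conservation of dissolved salt,
salt = 36,550×4.5 + 264,700×11.7 + 93,610×34 + 125,500×0.3 = 164,475 + 3,096,990 + 3,182,740 + 37,650 = 6,481,855
volume = 36,550 + 264,700 + 93,610 + 125,500 = 520,360 m³
S = 6,481,855 / 520,360 = 12.4565 ‰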